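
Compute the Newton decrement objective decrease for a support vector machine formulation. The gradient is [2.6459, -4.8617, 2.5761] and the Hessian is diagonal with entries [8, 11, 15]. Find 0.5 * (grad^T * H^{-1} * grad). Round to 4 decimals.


Step 1: H is diagonal, so H^(-1) * g = [0.3307, -0.442, 0.1717].
Step 2: g^T H^(-1) g = sum_i g_i^2 / H_ii
  = (2.6459)^2/8 + (-4.8617)^2/11 + (2.5761)^2/15
  = 0.8751 + 2.1487 + 0.4424 = 3.4663
Step 3: Objective decrease = 0.5 * g^T H^(-1) g = 1.7331


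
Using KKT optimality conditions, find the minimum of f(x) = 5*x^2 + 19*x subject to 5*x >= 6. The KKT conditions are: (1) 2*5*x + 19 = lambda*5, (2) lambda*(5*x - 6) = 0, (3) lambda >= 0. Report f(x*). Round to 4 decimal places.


Step 1: Try lambda = 0 (constraint inactive).
x_unc = -19/(2*5) = -1.9
Check: 5*-1.9 = -9.5 < 6 -- violated!
Step 2: Constraint must be active: 5*x = 6
x* = 6/5 = 1.2
lambda = (2*5*1.2 + 19)/5 = 6.2
Step 3: Compute optimal value.
f(x*) = 5*1.2^2 + 19*1.2 = 30.0


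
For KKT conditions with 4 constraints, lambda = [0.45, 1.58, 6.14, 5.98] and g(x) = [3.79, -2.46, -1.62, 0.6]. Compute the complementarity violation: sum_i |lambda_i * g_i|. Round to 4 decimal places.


KKT complementary slackness check:
lambda_1 * g_1 = 0.45 * 3.79 = 1.7055
lambda_2 * g_2 = 1.58 * -2.46 = -3.8868
lambda_3 * g_3 = 6.14 * -1.62 = -9.9468
lambda_4 * g_4 = 5.98 * 0.6 = 3.588
Total violation = 1.7055 + 3.8868 + 9.9468 + 3.588 = 19.1271


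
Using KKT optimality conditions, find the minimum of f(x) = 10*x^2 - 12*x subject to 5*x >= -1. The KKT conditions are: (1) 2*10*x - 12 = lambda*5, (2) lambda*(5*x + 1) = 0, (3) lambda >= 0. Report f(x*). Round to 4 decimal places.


Step 1: Try lambda = 0 (constraint inactive).
Stationarity: 2*10*x - 12 = 0
x* = 12/(2*10) = 0.6
Check constraint: 5*0.6 = 3.0 >= -1 -- satisfied.
Step 2: Compute optimal value.
f(x*) = 10*0.6^2 - 12*0.6 = -3.6


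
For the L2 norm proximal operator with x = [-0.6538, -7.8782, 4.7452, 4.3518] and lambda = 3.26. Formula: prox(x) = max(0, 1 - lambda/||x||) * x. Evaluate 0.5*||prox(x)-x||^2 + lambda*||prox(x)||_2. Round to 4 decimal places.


Step 1: Compute ||x||.
||x|| = 10.1955
Step 2: Compute scaling factor.
scale = max(0, 1 - 3.26/10.1955) = 0.6803
Step 3: prox(x) = [-0.4447, -5.3592, 3.2279, 2.9603]
||prox(x)|| = 6.9355
Step 4: Proximal objective.
0.5*||prox-x||^2 = 5.3138
lambda*||prox|| = 22.6097
Total = 27.9236


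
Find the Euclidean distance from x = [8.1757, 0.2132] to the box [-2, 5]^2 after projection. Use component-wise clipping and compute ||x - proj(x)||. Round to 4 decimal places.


Project each component onto [-2, 5].
clip(8.1757) = 5.0, clip(0.2132) = 0.2132
Projection = [5.0, 0.2132]
Squared diffs: [10.0851, 0.0]
Distance = sqrt(10.0851) = 3.1757


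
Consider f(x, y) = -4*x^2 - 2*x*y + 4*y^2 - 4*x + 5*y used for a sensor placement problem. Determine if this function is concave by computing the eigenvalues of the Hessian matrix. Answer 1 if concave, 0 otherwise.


The Hessian of f(x,y) = -4*x^2 - 2*x*y + 4*y^2 - 4*x + 5*y is:
H = [[-8, -2], [-2, 8]]
Trace = -8 + 8 = 0
Determinant = -8*8 - (-2)^2 = -68
Discriminant = (0)^2 - 4*-68 = 272.0
Eigenvalues: lambda_1 = -8.2462, lambda_2 = 8.2462
The function is not concave.

0


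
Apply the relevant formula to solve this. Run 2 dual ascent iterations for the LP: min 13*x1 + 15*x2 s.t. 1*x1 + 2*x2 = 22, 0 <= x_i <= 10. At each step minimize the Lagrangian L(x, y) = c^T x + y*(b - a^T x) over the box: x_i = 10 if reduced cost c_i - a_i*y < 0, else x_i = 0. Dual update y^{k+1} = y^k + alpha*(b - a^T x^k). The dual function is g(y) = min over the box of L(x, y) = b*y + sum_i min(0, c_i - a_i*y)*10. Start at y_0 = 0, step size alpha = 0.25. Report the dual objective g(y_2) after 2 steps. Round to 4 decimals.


Dual ascent for LP: min 13*x1 + 15*x2, 1*x1 + 2*x2 = 22, 0 <= x_i <= 10
Step 1: y^k = 0.0, reduced costs: (13.0, 15.0)
  x^k = (0.0, 0.0), subgradient = b - a^T x = 22.0
  y^{k+1} = 0.0 + 0.25*22.0 = 5.5
Step 2: y^k = 5.5, reduced costs: (7.5, 4.0)
  x^k = (0.0, 0.0), subgradient = b - a^T x = 22.0
  y^{k+1} = 5.5 + 0.25*22.0 = 11.0
Dual objective at y_2 = 11.0: reduced costs (2.0, -7.0), box minimizer x = (0.0, 10.0)
g(y_2) = b*y + (c1 - a1*y)*x1 + (c2 - a2*y)*x2 = 22*11.0 + 2.0*0.0 + (-7.0)*10.0 = 242.0 + 0.0 - 70.0 = 172.0


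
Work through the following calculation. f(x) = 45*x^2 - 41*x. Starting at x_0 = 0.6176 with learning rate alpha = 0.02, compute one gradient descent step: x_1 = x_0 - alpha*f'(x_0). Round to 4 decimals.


We compute the gradient at x_0 and apply the update.
f'(x) = 90*x - 41
f'(0.6176) = 90*0.6176 - 41 = 14.584
x_1 = 0.6176 - 0.02*14.584 = 0.3259


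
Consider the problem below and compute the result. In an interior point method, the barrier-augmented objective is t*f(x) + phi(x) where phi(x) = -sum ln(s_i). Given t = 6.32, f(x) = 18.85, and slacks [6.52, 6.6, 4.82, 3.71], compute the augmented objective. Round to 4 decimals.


Step 1: Compute log-barrier.
ln values: [1.8749, 1.8871, 1.5728, 1.311]
phi = -(1.8749 + 1.8871 + 1.5728 + 1.311) = -6.6457
Step 2: Compute augmented objective.
t*f(x) = 6.32*18.85 = 119.132
Total = 119.132 - 6.6457 = 112.4863


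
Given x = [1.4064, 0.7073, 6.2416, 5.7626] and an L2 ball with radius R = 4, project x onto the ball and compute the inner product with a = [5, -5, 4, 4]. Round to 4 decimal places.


Step 1: Compute ||x|| (intermediates to 6 decimals).
||x|| = sqrt(1.4064^2 + 0.7073^2 + 6.2416^2 + 5.7626^2) = 8.639639
Step 2: Project.
Since ||x|| > R, scale = R/||x|| = 4/8.639639 = 0.462982, proj(x) = scale * x
proj(x) = [0.651138, 0.327467, 2.889748, 2.66798]
Step 3: Dot product.
a^T * proj(x) = 5*0.651138 - 5*0.327467 + 4*2.889748 + 4*2.66798 = 23.8493


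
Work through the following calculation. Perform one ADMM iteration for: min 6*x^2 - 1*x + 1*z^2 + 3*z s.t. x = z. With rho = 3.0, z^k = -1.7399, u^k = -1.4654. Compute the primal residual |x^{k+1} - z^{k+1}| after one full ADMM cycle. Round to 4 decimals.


ADMM iteration with rho = 3.0, z^k = -1.7399, u^k = -1.4654
Step 1: x-update.
Minimize 6*x^2 - 1*x + (3.0/2)*(x + 1.7399 - 1.4654)^2
FOC: (2*6 + 3.0)*x = 1 + 3.0*(-1.7399 + 1.4654)
x^{k+1} = 0.0118
Step 2: z-update.
Minimize 1*z^2 + 3*z + (3.0/2)*(0.0118 - z - 1.4654)^2
FOC: (2*1 + 3.0)*z = -3 + 3.0*(0.0118 - 1.4654)
z^{k+1} = -1.4722
Step 3: u-update.
u^{k+1} = -1.4654 + 0.0118 + 1.4722 = 0.0185
Step 4: Primal residual = |0.0118 + 1.4722| = 1.4839


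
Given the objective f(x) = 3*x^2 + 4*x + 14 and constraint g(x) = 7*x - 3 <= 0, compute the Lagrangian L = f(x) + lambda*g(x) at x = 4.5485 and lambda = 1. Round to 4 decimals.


Step 1: Evaluate f(x).
f(4.5485) = 3*4.5485^2 + 4*4.5485 + 14 = 94.2606
Step 2: Evaluate g(x).
g(4.5485) = 7*4.5485 - 3 = 28.8395
Step 3: Compute Lagrangian.
L = 94.2606 + 1*28.8395 = 123.1001


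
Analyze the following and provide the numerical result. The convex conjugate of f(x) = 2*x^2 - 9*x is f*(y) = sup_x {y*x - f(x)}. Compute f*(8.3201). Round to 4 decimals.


f*(y) = sup_x {y*x - a*x^2 - b*x} = sup_x {(y-b)*x - a*x^2}
FOC: (y - b) - 2a*x = 0 => x* = (y - b)/(2a)
x* = (8.3201 + 9)/(2*2) = 4.33
f*(8.3201) = (y-b)^2/(4a) = (8.3201 + 9)^2/(4*2)
= 299.9859/8 = 37.4982


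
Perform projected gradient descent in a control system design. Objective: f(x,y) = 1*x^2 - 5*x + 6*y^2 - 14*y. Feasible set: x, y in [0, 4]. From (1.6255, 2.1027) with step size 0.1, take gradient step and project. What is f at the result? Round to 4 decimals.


Step 1: Compute gradient at (1.6255, 2.1027).
grad_x = 2*1*1.6255 - 5 = -1.749
grad_y = 2*6*2.1027 - 14 = 11.2324
Step 2: Gradient step.
x_raw = 1.6255 - 0.1*-1.749 = 1.8004
y_raw = 2.1027 - 0.1*11.2324 = 0.9795
Step 3: Project onto [0, 4].
x_proj = clip(1.8004) = 1.8004
y_proj = clip(0.9795) = 0.9795
Step 4: Evaluate f.
f(1.8004, 0.9795) = -13.7169


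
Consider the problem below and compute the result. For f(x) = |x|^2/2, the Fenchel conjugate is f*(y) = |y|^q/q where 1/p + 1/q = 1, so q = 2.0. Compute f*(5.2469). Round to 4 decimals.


The conjugate exponent q satisfies 1/p + 1/q = 1.
p = 2, so q = 2/(2 - 1) = 2.0
|y|^q = 5.2469^2.0 = 27.53
f*(5.2469) = 27.53 / 2.0 = 13.765


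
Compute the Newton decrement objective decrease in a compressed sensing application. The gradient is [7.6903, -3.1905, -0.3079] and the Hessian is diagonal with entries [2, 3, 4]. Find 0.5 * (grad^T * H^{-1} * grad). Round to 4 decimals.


Step 1: H is diagonal, so H^(-1) * g = [3.8452, -1.0635, -0.077].
Step 2: g^T H^(-1) g = sum_i g_i^2 / H_ii
  = (7.6903)^2/2 + (-3.1905)^2/3 + (-0.3079)^2/4
  = 29.5704 + 3.3931 + 0.0237 = 32.9872
Step 3: Objective decrease = 0.5 * g^T H^(-1) g = 16.4936


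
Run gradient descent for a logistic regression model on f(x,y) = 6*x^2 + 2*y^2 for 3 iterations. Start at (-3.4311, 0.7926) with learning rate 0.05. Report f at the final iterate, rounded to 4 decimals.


Gradient descent on f(x,y) = 6*x^2 + 2*y^2.
Starting point: (-3.4311, 0.7926), alpha = 0.05
Step 1: grad_x = 2*6*-3.4311 = -41.1732, grad_y = 2*2*0.7926 = 3.1704
  x_1 = -3.4311 - 0.05*-41.1732 = -1.3724
  y_1 = 0.7926 - 0.05*3.1704 = 0.6341
Step 2: grad_x = 2*6*-1.3724 = -16.4693, grad_y = 2*2*0.6341 = 2.5363
  x_2 = -1.3724 - 0.05*-16.4693 = -0.549
  y_2 = 0.6341 - 0.05*2.5363 = 0.5073
Step 3: grad_x = 2*6*-0.549 = -6.5877, grad_y = 2*2*0.5073 = 2.0291
  x_3 = -0.549 - 0.05*-6.5877 = -0.2196
  y_3 = 0.5073 - 0.05*2.0291 = 0.4058
f(-0.2196, 0.4058) = 6*(-0.2196)^2 + 2*0.4058^2 = 0.6187


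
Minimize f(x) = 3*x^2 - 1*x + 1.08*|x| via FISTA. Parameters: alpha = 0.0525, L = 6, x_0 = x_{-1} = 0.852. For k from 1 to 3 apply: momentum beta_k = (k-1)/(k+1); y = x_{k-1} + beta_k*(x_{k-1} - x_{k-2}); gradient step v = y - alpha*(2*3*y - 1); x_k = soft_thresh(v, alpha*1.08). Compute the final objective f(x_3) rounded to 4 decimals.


FISTA on f(x) = 3*x^2 - 1*x + 1.08*|x|
L = 6, alpha = 0.0525
Iteration 1: beta = 0.0, y = 0.852 + 0.0*(0.852 - 0.852) = 0.852
  grad(y) = 4.112, v = y - alpha*grad = 0.6361
  prox(v) = soft_thresh(0.6361, 0.0567) = 0.5794
Iteration 2: beta = 0.3333, y = 0.5794 + 0.3333*(0.5794 - 0.852) = 0.4886
  grad(y) = 1.9314, v = y - alpha*grad = 0.3872
  prox(v) = soft_thresh(0.3872, 0.0567) = 0.3305
Iteration 3: beta = 0.5, y = 0.3305 + 0.5*(0.3305 - 0.5794) = 0.206
  grad(y) = 0.2359, v = y - alpha*grad = 0.1936
  prox(v) = soft_thresh(0.1936, 0.0567) = 0.1369
f(x_3) = 3*0.1369^2 - 1*0.1369 + 1.08*|0.1369| = 0.0672


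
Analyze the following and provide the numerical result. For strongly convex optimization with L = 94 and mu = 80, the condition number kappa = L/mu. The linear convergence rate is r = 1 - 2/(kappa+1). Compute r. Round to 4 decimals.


Step 1: Compute the condition number.
kappa = L/mu = 94/80 = 1.175
Step 2: Compute the convergence rate.
r = 1 - 2/(kappa + 1) = 1 - 2*mu/(L + mu) = (L - mu)/(L + mu) = 14/174 = 0.0805


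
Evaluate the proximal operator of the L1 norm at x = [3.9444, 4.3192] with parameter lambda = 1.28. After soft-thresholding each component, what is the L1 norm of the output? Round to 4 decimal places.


Soft-thresholding with lambda = 1.28:
prox(3.9444) = sign(3.9444)*max(|3.9444| - 1.28, 0) = 2.6644
prox(4.3192) = sign(4.3192)*max(|4.3192| - 1.28, 0) = 3.0392
prox(x) = [2.6644, 3.0392]
||prox(x)||_1 = 2.6644 + 3.0392 = 5.7036


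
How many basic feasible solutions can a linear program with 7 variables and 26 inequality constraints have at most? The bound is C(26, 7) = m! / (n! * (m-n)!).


Each vertex corresponds to some choice of n active constraints out of m, so the number of vertices is at most C(m, n) = m! / (n!(m-n)!).
m = 26, n = 7
Numerator: 26 * 25 * 24 * 23 * 22 * 21 * 20
Denominator: 7! = 5040
C(26, 7) = 657800


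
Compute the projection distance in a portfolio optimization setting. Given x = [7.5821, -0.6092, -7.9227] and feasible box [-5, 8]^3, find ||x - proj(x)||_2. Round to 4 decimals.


Project each component onto [-5, 8].
clip(7.5821) = 7.5821, clip(-0.6092) = -0.6092, clip(-7.9227) = -5.0
Projection = [7.5821, -0.6092, -5.0]
Squared diffs: [0.0, 0.0, 8.5422]
Distance = sqrt(8.5422) = 2.9227


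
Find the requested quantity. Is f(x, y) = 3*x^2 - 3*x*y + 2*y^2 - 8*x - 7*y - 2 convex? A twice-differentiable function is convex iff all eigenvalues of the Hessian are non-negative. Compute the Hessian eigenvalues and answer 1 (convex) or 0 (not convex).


The Hessian of f(x,y) = 3*x^2 - 3*x*y + 2*y^2 - 8*x - 7*y - 2 is:
H = [[6, -3], [-3, 4]]
Trace = 6 + 4 = 10
Determinant = 6*4 - (-3)^2 = 15
Discriminant = (10)^2 - 4*15 = 40.0
Eigenvalues: lambda_1 = 1.8377, lambda_2 = 8.1623
The function is convex.

1


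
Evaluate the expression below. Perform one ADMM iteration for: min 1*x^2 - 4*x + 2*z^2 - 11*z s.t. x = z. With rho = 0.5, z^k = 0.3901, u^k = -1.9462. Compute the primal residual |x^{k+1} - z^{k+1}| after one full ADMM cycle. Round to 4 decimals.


ADMM iteration with rho = 0.5, z^k = 0.3901, u^k = -1.9462
Step 1: x-update.
Minimize 1*x^2 - 4*x + (0.5/2)*(x - 0.3901 - 1.9462)^2
FOC: (2*1 + 0.5)*x = 4 + 0.5*(0.3901 + 1.9462)
x^{k+1} = 2.0673
Step 2: z-update.
Minimize 2*z^2 - 11*z + (0.5/2)*(2.0673 - z - 1.9462)^2
FOC: (2*2 + 0.5)*z = 11 + 0.5*(2.0673 - 1.9462)
z^{k+1} = 2.4579
Step 3: u-update.
u^{k+1} = -1.9462 + 2.0673 - 2.4579 = -2.3368
Step 4: Primal residual = |2.0673 - 2.4579| = 0.3906


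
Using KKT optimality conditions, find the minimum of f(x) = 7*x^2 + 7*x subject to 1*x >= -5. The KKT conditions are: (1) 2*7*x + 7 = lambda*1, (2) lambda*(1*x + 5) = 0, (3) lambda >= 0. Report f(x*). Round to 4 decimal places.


Step 1: Try lambda = 0 (constraint inactive).
Stationarity: 2*7*x + 7 = 0
x* = -7/(2*7) = -0.5
Check constraint: 1*-0.5 = -0.5 >= -5 -- satisfied.
Step 2: Compute optimal value.
f(x*) = 7*(-0.5)^2 + 7*(-0.5) = -1.75


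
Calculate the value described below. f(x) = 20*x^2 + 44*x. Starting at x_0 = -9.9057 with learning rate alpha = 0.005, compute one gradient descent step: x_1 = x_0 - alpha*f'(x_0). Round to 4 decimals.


We compute the gradient at x_0 and apply the update.
f'(x) = 40*x + 44
f'(-9.9057) = 40*-9.9057 + 44 = -352.228
x_1 = -9.9057 - 0.005*-352.228 = -8.1446


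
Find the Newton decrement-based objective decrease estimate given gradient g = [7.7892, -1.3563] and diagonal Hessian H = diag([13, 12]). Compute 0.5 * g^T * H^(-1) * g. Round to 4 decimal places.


Step 1: H is diagonal, so H^(-1) * g = [0.5992, -0.113].
Step 2: g^T H^(-1) g = sum_i g_i^2 / H_ii
  = (7.7892)^2/13 + (-1.3563)^2/12
  = 4.667 + 0.1533 = 4.8203
Step 3: Objective decrease = 0.5 * g^T H^(-1) g = 2.4102


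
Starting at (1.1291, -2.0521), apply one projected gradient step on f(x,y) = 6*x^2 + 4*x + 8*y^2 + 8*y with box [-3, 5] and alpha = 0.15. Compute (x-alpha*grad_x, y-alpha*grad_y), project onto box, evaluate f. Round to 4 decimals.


Step 1: Compute gradient at (1.1291, -2.0521).
grad_x = 2*6*1.1291 + 4 = 17.5492
grad_y = 2*8*-2.0521 + 8 = -24.8336
Step 2: Gradient step.
x_raw = 1.1291 - 0.15*17.5492 = -1.5033
y_raw = -2.0521 - 0.15*-24.8336 = 1.6729
Step 3: Project onto [-3, 5].
x_proj = clip(-1.5033) = -1.5033
y_proj = clip(1.6729) = 1.6729
Step 4: Evaluate f.
f(-1.5033, 1.6729) = 43.3193


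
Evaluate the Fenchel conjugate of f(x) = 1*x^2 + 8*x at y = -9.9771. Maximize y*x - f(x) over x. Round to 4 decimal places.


f*(y) = sup_x {y*x - a*x^2 - b*x} = sup_x {(y-b)*x - a*x^2}
FOC: (y - b) - 2a*x = 0 => x* = (y - b)/(2a)
x* = (-9.9771 - 8)/(2*1) = -8.9886
f*(-9.9771) = (y-b)^2/(4a) = (-9.9771 - 8)^2/(4*1)
= 323.1761/4 = 80.794


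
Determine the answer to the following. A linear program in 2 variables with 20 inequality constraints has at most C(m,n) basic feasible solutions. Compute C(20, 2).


Each vertex corresponds to some choice of n active constraints out of m, so the number of vertices is at most C(m, n) = m! / (n!(m-n)!).
m = 20, n = 2
Numerator: 20 * 19
Denominator: 2! = 2
C(20, 2) = 190


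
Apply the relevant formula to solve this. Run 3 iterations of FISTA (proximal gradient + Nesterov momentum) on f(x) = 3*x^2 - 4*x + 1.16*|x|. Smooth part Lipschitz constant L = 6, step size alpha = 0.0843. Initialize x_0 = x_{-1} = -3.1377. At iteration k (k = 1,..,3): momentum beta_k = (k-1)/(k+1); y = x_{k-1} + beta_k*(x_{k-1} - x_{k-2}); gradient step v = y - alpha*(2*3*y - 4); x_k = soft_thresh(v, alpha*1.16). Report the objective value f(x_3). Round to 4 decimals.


FISTA on f(x) = 3*x^2 - 4*x + 1.16*|x|
L = 6, alpha = 0.0843
Iteration 1: beta = 0.0, y = -3.1377 + 0.0*(-3.1377 + 3.1377) = -3.1377
  grad(y) = -22.8262, v = y - alpha*grad = -1.2135
  prox(v) = soft_thresh(-1.2135, 0.0978) = -1.1157
Iteration 2: beta = 0.3333, y = -1.1157 + 0.3333*(-1.1157 + 3.1377) = -0.4417
  grad(y) = -6.6499, v = y - alpha*grad = 0.1189
  prox(v) = soft_thresh(0.1189, 0.0978) = 0.0211
Iteration 3: beta = 0.5, y = 0.0211 + 0.5*(0.0211 + 1.1157) = 0.5896
  grad(y) = -0.4627, v = y - alpha*grad = 0.6286
  prox(v) = soft_thresh(0.6286, 0.0978) = 0.5308
f(x_3) = 3*0.5308^2 - 4*0.5308 + 1.16*|0.5308| = -0.6622


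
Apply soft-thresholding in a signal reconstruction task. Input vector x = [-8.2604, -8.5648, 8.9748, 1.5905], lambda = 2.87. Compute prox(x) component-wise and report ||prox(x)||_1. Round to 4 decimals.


Soft-thresholding with lambda = 2.87:
prox(-8.2604) = sign(-8.2604)*max(|-8.2604| - 2.87, 0) = -5.3904
prox(-8.5648) = sign(-8.5648)*max(|-8.5648| - 2.87, 0) = -5.6948
prox(8.9748) = sign(8.9748)*max(|8.9748| - 2.87, 0) = 6.1048
prox(1.5905) = sign(1.5905)*max(|1.5905| - 2.87, 0) = 0.0
prox(x) = [-5.3904, -5.6948, 6.1048, 0.0]
||prox(x)||_1 = 5.3904 + 5.6948 + 6.1048 + 0.0 = 17.19


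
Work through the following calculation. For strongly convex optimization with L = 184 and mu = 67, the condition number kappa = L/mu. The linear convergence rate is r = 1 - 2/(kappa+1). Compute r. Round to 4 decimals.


Step 1: Compute the condition number.
kappa = L/mu = 184/67 = 2.7463
Step 2: Compute the convergence rate.
r = 1 - 2/(kappa + 1) = 1 - 2*mu/(L + mu) = (L - mu)/(L + mu) = 117/251 = 0.4661


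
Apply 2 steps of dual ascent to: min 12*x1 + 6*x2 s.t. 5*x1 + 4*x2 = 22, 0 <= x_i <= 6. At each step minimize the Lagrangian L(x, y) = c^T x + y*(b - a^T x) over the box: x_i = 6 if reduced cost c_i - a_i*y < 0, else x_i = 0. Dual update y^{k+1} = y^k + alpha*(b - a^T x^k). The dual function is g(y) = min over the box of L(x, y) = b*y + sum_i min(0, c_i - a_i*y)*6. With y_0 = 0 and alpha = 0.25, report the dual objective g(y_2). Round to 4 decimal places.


Dual ascent for LP: min 12*x1 + 6*x2, 5*x1 + 4*x2 = 22, 0 <= x_i <= 6
Step 1: y^k = 0.0, reduced costs: (12.0, 6.0)
  x^k = (0.0, 0.0), subgradient = b - a^T x = 22.0
  y^{k+1} = 0.0 + 0.25*22.0 = 5.5
Step 2: y^k = 5.5, reduced costs: (-15.5, -16.0)
  x^k = (6.0, 6.0), subgradient = b - a^T x = -32.0
  y^{k+1} = 5.5 + 0.25*-32.0 = -2.5
Dual objective at y_2 = -2.5: reduced costs (24.5, 16.0), box minimizer x = (0.0, 0.0)
g(y_2) = b*y + (c1 - a1*y)*x1 + (c2 - a2*y)*x2 = 22*(-2.5) + 24.5*0.0 + 16.0*0.0 = -55.0 + 0.0 + 0.0 = -55.0


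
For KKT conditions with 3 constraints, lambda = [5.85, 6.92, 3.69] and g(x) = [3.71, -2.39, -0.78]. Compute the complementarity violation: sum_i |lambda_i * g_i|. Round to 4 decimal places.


KKT complementary slackness check:
lambda_1 * g_1 = 5.85 * 3.71 = 21.7035
lambda_2 * g_2 = 6.92 * -2.39 = -16.5388
lambda_3 * g_3 = 3.69 * -0.78 = -2.8782
Total violation = 21.7035 + 16.5388 + 2.8782 = 41.1205


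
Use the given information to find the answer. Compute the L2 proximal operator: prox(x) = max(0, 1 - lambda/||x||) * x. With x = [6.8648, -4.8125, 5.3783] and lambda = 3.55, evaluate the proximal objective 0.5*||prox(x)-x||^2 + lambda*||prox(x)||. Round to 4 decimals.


Step 1: Compute ||x||.
||x|| = 9.9605
Step 2: Compute scaling factor.
scale = max(0, 1 - 3.55/9.9605) = 0.6436
Step 3: prox(x) = [4.4181, -3.0973, 3.4614]
||prox(x)|| = 6.4105
Step 4: Proximal objective.
0.5*||prox-x||^2 = 6.3013
lambda*||prox|| = 22.7573
Total = 29.0586


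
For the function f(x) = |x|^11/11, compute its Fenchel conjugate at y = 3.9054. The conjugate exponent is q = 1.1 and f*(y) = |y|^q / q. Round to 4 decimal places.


The conjugate exponent q satisfies 1/p + 1/q = 1.
p = 11, so q = 11/(11 - 1) = 1.1
|y|^q = 3.9054^1.1 = 4.4754
f*(3.9054) = 4.4754 / 1.1 = 4.0685


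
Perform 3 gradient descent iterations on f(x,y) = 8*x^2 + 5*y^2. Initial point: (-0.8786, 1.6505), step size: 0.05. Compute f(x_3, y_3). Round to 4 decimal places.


Gradient descent on f(x,y) = 8*x^2 + 5*y^2.
Starting point: (-0.8786, 1.6505), alpha = 0.05
Step 1: grad_x = 2*8*-0.8786 = -14.0576, grad_y = 2*5*1.6505 = 16.505
  x_1 = -0.8786 - 0.05*-14.0576 = -0.1757
  y_1 = 1.6505 - 0.05*16.505 = 0.8253
Step 2: grad_x = 2*8*-0.1757 = -2.8115, grad_y = 2*5*0.8253 = 8.2525
  x_2 = -0.1757 - 0.05*-2.8115 = -0.0351
  y_2 = 0.8253 - 0.05*8.2525 = 0.4126
Step 3: grad_x = 2*8*-0.0351 = -0.5623, grad_y = 2*5*0.4126 = 4.1263
  x_3 = -0.0351 - 0.05*-0.5623 = -0.007
  y_3 = 0.4126 - 0.05*4.1263 = 0.2063
f(-0.007, 0.2063) = 8*(-0.007)^2 + 5*0.2063^2 = 0.2132


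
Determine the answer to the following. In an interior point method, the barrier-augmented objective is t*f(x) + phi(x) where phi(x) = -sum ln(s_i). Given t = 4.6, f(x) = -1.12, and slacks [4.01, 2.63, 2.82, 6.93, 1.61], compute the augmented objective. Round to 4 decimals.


Step 1: Compute log-barrier.
ln values: [1.3888, 0.967, 1.0367, 1.9359, 0.4762]
phi = -(1.3888 + 0.967 + 1.0367 + 1.9359 + 0.4762) = -5.8046
Step 2: Compute augmented objective.
t*f(x) = 4.6*-1.12 = -5.152
Total = -5.152 - 5.8046 = -10.9566


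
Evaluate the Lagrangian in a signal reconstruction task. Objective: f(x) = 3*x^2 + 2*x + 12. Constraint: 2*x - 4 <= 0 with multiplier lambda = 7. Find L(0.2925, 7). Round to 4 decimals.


Step 1: Evaluate f(x).
f(0.2925) = 3*0.2925^2 + 2*0.2925 + 12 = 12.8417
Step 2: Evaluate g(x).
g(0.2925) = 2*0.2925 - 4 = -3.415
Step 3: Compute Lagrangian.
L = 12.8417 + 7*-3.415 = -11.0633


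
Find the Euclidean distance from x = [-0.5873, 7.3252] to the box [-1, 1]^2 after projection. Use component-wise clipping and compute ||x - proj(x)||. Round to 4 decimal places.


Project each component onto [-1, 1].
clip(-0.5873) = -0.5873, clip(7.3252) = 1.0
Projection = [-0.5873, 1.0]
Squared diffs: [0.0, 40.0082]
Distance = sqrt(40.0082) = 6.3252


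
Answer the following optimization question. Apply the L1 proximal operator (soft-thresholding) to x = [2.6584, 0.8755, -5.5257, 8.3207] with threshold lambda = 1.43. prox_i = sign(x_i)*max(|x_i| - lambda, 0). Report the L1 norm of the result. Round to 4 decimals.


Soft-thresholding with lambda = 1.43:
prox(2.6584) = sign(2.6584)*max(|2.6584| - 1.43, 0) = 1.2284
prox(0.8755) = sign(0.8755)*max(|0.8755| - 1.43, 0) = 0.0
prox(-5.5257) = sign(-5.5257)*max(|-5.5257| - 1.43, 0) = -4.0957
prox(8.3207) = sign(8.3207)*max(|8.3207| - 1.43, 0) = 6.8907
prox(x) = [1.2284, 0.0, -4.0957, 6.8907]
||prox(x)||_1 = 1.2284 + 0.0 + 4.0957 + 6.8907 = 12.2148


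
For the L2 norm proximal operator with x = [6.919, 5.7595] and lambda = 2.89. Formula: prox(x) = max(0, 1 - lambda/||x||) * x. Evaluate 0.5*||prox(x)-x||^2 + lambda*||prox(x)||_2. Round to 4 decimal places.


Step 1: Compute ||x||.
||x|| = 9.0025
Step 2: Compute scaling factor.
scale = max(0, 1 - 2.89/9.0025) = 0.679
Step 3: prox(x) = [4.6978, 3.9106]
||prox(x)|| = 6.1125
Step 4: Proximal objective.
0.5*||prox-x||^2 = 4.1761
lambda*||prox|| = 17.6651
Total = 21.8411


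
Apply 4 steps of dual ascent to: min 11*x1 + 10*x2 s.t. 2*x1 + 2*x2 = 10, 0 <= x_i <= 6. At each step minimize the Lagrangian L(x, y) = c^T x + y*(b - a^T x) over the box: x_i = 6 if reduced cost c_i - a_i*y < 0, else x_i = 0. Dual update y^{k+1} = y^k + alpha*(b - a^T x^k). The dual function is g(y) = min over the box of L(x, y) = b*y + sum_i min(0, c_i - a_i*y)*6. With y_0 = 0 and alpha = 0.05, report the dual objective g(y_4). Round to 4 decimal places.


Dual ascent for LP: min 11*x1 + 10*x2, 2*x1 + 2*x2 = 10, 0 <= x_i <= 6
Step 1: y^k = 0.0, reduced costs: (11.0, 10.0)
  x^k = (0.0, 0.0), subgradient = b - a^T x = 10.0
  y^{k+1} = 0.0 + 0.05*10.0 = 0.5
Step 2: y^k = 0.5, reduced costs: (10.0, 9.0)
  x^k = (0.0, 0.0), subgradient = b - a^T x = 10.0
  y^{k+1} = 0.5 + 0.05*10.0 = 1.0
Step 3: y^k = 1.0, reduced costs: (9.0, 8.0)
  x^k = (0.0, 0.0), subgradient = b - a^T x = 10.0
  y^{k+1} = 1.0 + 0.05*10.0 = 1.5
Step 4: y^k = 1.5, reduced costs: (8.0, 7.0)
  x^k = (0.0, 0.0), subgradient = b - a^T x = 10.0
  y^{k+1} = 1.5 + 0.05*10.0 = 2.0
Dual objective at y_4 = 2.0: reduced costs (7.0, 6.0), box minimizer x = (0.0, 0.0)
g(y_4) = b*y + (c1 - a1*y)*x1 + (c2 - a2*y)*x2 = 10*2.0 + 7.0*0.0 + 6.0*0.0 = 20.0 + 0.0 + 0.0 = 20.0


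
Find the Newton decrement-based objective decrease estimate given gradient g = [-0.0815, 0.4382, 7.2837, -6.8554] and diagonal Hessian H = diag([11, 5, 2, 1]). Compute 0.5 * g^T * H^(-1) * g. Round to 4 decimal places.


Step 1: H is diagonal, so H^(-1) * g = [-0.0074, 0.0876, 3.6419, -6.8554].
Step 2: g^T H^(-1) g = sum_i g_i^2 / H_ii
  = (-0.0815)^2/11 + (0.4382)^2/5 + (7.2837)^2/2 + (-6.8554)^2/1
  = 0.0006 + 0.0384 + 26.5261 + 46.9965 = 73.5617
Step 3: Objective decrease = 0.5 * g^T H^(-1) g = 36.7808


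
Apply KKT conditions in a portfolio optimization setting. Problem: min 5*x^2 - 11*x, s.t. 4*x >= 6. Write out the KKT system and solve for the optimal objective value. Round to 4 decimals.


Step 1: Try lambda = 0 (constraint inactive).
x_unc = 11/(2*5) = 1.1
Check: 4*1.1 = 4.4 < 6 -- violated!
Step 2: Constraint must be active: 4*x = 6
x* = 6/4 = 1.5
lambda = (2*5*1.5 - 11)/4 = 1.0
Step 3: Compute optimal value.
f(x*) = 5*1.5^2 - 11*1.5 = -5.25


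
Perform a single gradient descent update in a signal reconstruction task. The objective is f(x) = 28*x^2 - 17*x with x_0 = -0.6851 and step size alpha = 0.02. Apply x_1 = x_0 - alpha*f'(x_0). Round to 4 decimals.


We compute the gradient at x_0 and apply the update.
f'(x) = 56*x - 17
f'(-0.6851) = 56*-0.6851 - 17 = -55.3656
x_1 = -0.6851 - 0.02*-55.3656 = 0.4222


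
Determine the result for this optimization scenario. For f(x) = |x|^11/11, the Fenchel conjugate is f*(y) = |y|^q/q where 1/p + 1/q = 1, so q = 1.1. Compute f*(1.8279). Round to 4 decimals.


The conjugate exponent q satisfies 1/p + 1/q = 1.
p = 11, so q = 11/(11 - 1) = 1.1
|y|^q = 1.8279^1.1 = 1.9415
f*(1.8279) = 1.9415 / 1.1 = 1.765


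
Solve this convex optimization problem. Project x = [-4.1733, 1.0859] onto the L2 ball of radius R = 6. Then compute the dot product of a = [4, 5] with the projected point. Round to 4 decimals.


Step 1: Compute ||x|| (intermediates to 6 decimals).
||x|| = sqrt((-4.1733)^2 + 1.0859^2) = 4.312263
Step 2: Project.
Since ||x|| <= R, proj = x (no scaling needed).
proj(x) = [-4.1733, 1.0859]
Step 3: Dot product.
a^T * proj(x) = 4*(-4.1733) + 5*1.0859 = -11.2637


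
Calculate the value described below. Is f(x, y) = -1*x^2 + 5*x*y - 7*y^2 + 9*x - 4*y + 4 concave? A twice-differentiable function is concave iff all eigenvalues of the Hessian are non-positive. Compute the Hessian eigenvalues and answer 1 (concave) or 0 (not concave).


The Hessian of f(x,y) = -1*x^2 + 5*x*y - 7*y^2 + 9*x - 4*y + 4 is:
H = [[-2, 5], [5, -14]]
Trace = -2 - 14 = -16
Determinant = -2*-14 - (5)^2 = 3
Discriminant = (-16)^2 - 4*3 = 244.0
Eigenvalues: lambda_1 = -15.8102, lambda_2 = -0.1898
The function is concave.

1


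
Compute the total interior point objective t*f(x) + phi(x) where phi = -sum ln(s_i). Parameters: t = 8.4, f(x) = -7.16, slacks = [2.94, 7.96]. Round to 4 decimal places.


Step 1: Compute log-barrier.
ln values: [1.0784, 2.0744]
phi = -(1.0784 + 2.0744) = -3.1528
Step 2: Compute augmented objective.
t*f(x) = 8.4*-7.16 = -60.144
Total = -60.144 - 3.1528 = -63.2968


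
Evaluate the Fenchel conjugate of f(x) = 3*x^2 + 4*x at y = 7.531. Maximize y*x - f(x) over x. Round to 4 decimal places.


f*(y) = sup_x {y*x - a*x^2 - b*x} = sup_x {(y-b)*x - a*x^2}
FOC: (y - b) - 2a*x = 0 => x* = (y - b)/(2a)
x* = (7.531 - 4)/(2*3) = 0.5885
f*(7.531) = (y-b)^2/(4a) = (7.531 - 4)^2/(4*3)
= 12.468/12 = 1.039


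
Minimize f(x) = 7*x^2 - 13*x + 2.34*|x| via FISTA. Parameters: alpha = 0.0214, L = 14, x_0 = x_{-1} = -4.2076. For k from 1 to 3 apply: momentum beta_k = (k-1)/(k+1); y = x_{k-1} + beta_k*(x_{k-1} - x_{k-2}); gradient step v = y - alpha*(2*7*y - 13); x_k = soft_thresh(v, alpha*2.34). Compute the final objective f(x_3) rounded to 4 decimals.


FISTA on f(x) = 7*x^2 - 13*x + 2.34*|x|
L = 14, alpha = 0.0214
Iteration 1: beta = 0.0, y = -4.2076 + 0.0*(-4.2076 + 4.2076) = -4.2076
  grad(y) = -71.9064, v = y - alpha*grad = -2.6688
  prox(v) = soft_thresh(-2.6688, 0.0501) = -2.6187
Iteration 2: beta = 0.3333, y = -2.6187 + 0.3333*(-2.6187 + 4.2076) = -2.0891
  grad(y) = -42.2474, v = y - alpha*grad = -1.185
  prox(v) = soft_thresh(-1.185, 0.0501) = -1.1349
Iteration 3: beta = 0.5, y = -1.1349 + 0.5*(-1.1349 + 2.6187) = -0.393
  grad(y) = -18.5025, v = y - alpha*grad = 0.0029
  prox(v) = soft_thresh(0.0029, 0.0501) = 0.0
f(x_3) = 7*0.0^2 - 13*0.0 + 2.34*|0.0| = 0.0


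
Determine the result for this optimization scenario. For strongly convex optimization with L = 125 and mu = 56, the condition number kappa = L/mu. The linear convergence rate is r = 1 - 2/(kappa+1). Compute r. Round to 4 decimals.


Step 1: Compute the condition number.
kappa = L/mu = 125/56 = 2.2321
Step 2: Compute the convergence rate.
r = 1 - 2/(kappa + 1) = 1 - 2*mu/(L + mu) = (L - mu)/(L + mu) = 69/181 = 0.3812


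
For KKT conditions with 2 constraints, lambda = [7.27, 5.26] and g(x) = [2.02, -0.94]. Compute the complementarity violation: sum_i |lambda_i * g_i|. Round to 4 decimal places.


KKT complementary slackness check:
lambda_1 * g_1 = 7.27 * 2.02 = 14.6854
lambda_2 * g_2 = 5.26 * -0.94 = -4.9444
Total violation = 14.6854 + 4.9444 = 19.6298


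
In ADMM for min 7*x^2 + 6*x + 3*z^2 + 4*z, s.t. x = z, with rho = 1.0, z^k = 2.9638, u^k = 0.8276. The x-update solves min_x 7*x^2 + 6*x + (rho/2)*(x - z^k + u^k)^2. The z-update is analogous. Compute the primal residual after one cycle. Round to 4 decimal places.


ADMM iteration with rho = 1.0, z^k = 2.9638, u^k = 0.8276
Step 1: x-update.
Minimize 7*x^2 + 6*x + (1.0/2)*(x - 2.9638 + 0.8276)^2
FOC: (2*7 + 1.0)*x = -6 + 1.0*(2.9638 - 0.8276)
x^{k+1} = -0.2576
Step 2: z-update.
Minimize 3*z^2 + 4*z + (1.0/2)*(-0.2576 - z + 0.8276)^2
FOC: (2*3 + 1.0)*z = -4 + 1.0*(-0.2576 + 0.8276)
z^{k+1} = -0.49
Step 3: u-update.
u^{k+1} = 0.8276 - 0.2576 + 0.49 = 1.06
Step 4: Primal residual = |-0.2576 + 0.49| = 0.2324


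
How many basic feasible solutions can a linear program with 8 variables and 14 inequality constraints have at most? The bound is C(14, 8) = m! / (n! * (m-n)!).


Each vertex corresponds to some choice of n active constraints out of m, so the number of vertices is at most C(m, n) = m! / (n!(m-n)!).
m = 14, n = 8
Numerator: 14 * 13 * 12 * 11 * 10 * 9 * 8 * 7
Denominator: 8! = 40320
C(14, 8) = 3003


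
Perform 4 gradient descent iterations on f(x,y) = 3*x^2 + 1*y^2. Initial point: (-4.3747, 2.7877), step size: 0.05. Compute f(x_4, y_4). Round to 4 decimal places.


Gradient descent on f(x,y) = 3*x^2 + 1*y^2.
Starting point: (-4.3747, 2.7877), alpha = 0.05
Step 1: grad_x = 2*3*-4.3747 = -26.2482, grad_y = 2*1*2.7877 = 5.5754
  x_1 = -4.3747 - 0.05*-26.2482 = -3.0623
  y_1 = 2.7877 - 0.05*5.5754 = 2.5089
Step 2: grad_x = 2*3*-3.0623 = -18.3737, grad_y = 2*1*2.5089 = 5.0179
  x_2 = -3.0623 - 0.05*-18.3737 = -2.1436
  y_2 = 2.5089 - 0.05*5.0179 = 2.258
Step 3: grad_x = 2*3*-2.1436 = -12.8616, grad_y = 2*1*2.258 = 4.5161
  x_3 = -2.1436 - 0.05*-12.8616 = -1.5005
  y_3 = 2.258 - 0.05*4.5161 = 2.0322
Step 4: grad_x = 2*3*-1.5005 = -9.0031, grad_y = 2*1*2.0322 = 4.0645
  x_4 = -1.5005 - 0.05*-9.0031 = -1.0504
  y_4 = 2.0322 - 0.05*4.0645 = 1.829
f(-1.0504, 1.829) = 3*(-1.0504)^2 + 1*1.829^2 = 6.6551


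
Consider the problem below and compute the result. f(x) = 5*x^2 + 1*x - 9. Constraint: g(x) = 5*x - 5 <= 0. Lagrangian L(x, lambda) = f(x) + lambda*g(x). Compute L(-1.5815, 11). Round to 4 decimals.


Step 1: Evaluate f(x).
f(-1.5815) = 5*(-1.5815)^2 + 1*(-1.5815) - 9 = 1.9242
Step 2: Evaluate g(x).
g(-1.5815) = 5*-1.5815 - 5 = -12.9075
Step 3: Compute Lagrangian.
L = 1.9242 + 11*-12.9075 = -140.0583


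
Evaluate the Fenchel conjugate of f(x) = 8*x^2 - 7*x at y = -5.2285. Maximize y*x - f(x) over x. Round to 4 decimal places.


f*(y) = sup_x {y*x - a*x^2 - b*x} = sup_x {(y-b)*x - a*x^2}
FOC: (y - b) - 2a*x = 0 => x* = (y - b)/(2a)
x* = (-5.2285 + 7)/(2*8) = 0.1107
f*(-5.2285) = (y-b)^2/(4a) = (-5.2285 + 7)^2/(4*8)
= 3.1382/32 = 0.0981


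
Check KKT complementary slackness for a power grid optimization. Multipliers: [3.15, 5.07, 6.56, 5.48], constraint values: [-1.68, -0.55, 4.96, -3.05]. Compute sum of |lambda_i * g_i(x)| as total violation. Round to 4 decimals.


KKT complementary slackness check:
lambda_1 * g_1 = 3.15 * -1.68 = -5.292
lambda_2 * g_2 = 5.07 * -0.55 = -2.7885
lambda_3 * g_3 = 6.56 * 4.96 = 32.5376
lambda_4 * g_4 = 5.48 * -3.05 = -16.714
Total violation = 5.292 + 2.7885 + 32.5376 + 16.714 = 57.3321


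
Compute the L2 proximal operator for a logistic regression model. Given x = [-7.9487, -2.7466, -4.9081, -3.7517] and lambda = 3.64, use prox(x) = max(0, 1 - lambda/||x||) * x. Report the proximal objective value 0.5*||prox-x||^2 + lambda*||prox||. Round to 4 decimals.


Step 1: Compute ||x||.
||x|| = 10.4351
Step 2: Compute scaling factor.
scale = max(0, 1 - 3.64/10.4351) = 0.6512
Step 3: prox(x) = [-5.176, -1.7885, -3.196, -2.443]
||prox(x)|| = 6.7951
Step 4: Proximal objective.
0.5*||prox-x||^2 = 6.6248
lambda*||prox|| = 24.7342
Total = 31.3588


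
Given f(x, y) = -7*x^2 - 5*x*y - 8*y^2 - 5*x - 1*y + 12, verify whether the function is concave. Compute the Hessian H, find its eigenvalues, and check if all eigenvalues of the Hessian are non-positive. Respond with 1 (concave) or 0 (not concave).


The Hessian of f(x,y) = -7*x^2 - 5*x*y - 8*y^2 - 5*x - 1*y + 12 is:
H = [[-14, -5], [-5, -16]]
Trace = -14 - 16 = -30
Determinant = -14*-16 - (-5)^2 = 199
Discriminant = (-30)^2 - 4*199 = 104.0
Eigenvalues: lambda_1 = -20.099, lambda_2 = -9.901
The function is concave.

1


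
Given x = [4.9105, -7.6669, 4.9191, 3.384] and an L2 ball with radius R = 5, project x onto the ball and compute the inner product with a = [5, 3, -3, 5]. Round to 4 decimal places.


Step 1: Compute ||x|| (intermediates to 6 decimals).
||x|| = sqrt(4.9105^2 + (-7.6669)^2 + 4.9191^2 + 3.384^2) = 10.887762
Step 2: Project.
Since ||x|| > R, scale = R/||x|| = 5/10.887762 = 0.459231, proj(x) = scale * x
proj(x) = [2.255054, -3.520878, 2.259003, 1.554038]
Step 3: Dot product.
a^T * proj(x) = 5*2.255054 + 3*(-3.520878) - 3*2.259003 + 5*1.554038 = 1.7058


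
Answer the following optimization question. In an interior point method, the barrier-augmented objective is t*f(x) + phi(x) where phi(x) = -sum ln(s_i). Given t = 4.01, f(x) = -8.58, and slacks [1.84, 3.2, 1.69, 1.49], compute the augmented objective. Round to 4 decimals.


Step 1: Compute log-barrier.
ln values: [0.6098, 1.1632, 0.5247, 0.3988]
phi = -(0.6098 + 1.1632 + 0.5247 + 0.3988) = -2.6964
Step 2: Compute augmented objective.
t*f(x) = 4.01*-8.58 = -34.4058
Total = -34.4058 - 2.6964 = -37.1022


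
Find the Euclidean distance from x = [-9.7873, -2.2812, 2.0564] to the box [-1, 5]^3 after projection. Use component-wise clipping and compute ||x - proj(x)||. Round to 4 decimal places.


Project each component onto [-1, 5].
clip(-9.7873) = -1.0, clip(-2.2812) = -1.0, clip(2.0564) = 2.0564
Projection = [-1.0, -1.0, 2.0564]
Squared diffs: [77.2166, 1.6415, 0.0]
Distance = sqrt(78.8581) = 8.8802


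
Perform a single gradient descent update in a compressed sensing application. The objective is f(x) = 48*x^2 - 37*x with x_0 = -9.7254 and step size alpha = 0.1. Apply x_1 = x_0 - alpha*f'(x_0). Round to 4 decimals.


We compute the gradient at x_0 and apply the update.
f'(x) = 96*x - 37
f'(-9.7254) = 96*-9.7254 - 37 = -970.6384
x_1 = -9.7254 - 0.1*-970.6384 = 87.3384


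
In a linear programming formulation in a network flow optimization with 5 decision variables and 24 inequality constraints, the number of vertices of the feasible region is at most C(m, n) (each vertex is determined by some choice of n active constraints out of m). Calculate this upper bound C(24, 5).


Each vertex corresponds to some choice of n active constraints out of m, so the number of vertices is at most C(m, n) = m! / (n!(m-n)!).
m = 24, n = 5
Numerator: 24 * 23 * 22 * 21 * 20
Denominator: 5! = 120
C(24, 5) = 42504


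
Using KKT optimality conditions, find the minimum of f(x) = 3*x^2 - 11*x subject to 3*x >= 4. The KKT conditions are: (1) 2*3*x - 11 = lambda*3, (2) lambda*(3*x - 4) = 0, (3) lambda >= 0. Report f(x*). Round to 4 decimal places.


Step 1: Try lambda = 0 (constraint inactive).
Stationarity: 2*3*x - 11 = 0
x* = 11/(2*3) = 11/6 = 1.8333 (rounded; the exact value 11/6 is used below)
Check constraint: 3*1.8333 = 5.4999 >= 4 -- satisfied.
Step 2: Compute optimal value.
f(x*) = 3*(11/6)^2 - 11*(11/6) = -10.0833


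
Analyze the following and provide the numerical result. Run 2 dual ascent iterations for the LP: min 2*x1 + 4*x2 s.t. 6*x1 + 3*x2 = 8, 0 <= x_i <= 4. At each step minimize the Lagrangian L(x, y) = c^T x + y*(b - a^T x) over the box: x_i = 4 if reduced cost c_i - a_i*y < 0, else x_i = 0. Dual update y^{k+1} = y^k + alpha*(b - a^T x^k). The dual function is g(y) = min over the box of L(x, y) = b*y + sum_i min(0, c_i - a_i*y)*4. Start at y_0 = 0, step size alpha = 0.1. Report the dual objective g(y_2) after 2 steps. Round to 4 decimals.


Dual ascent for LP: min 2*x1 + 4*x2, 6*x1 + 3*x2 = 8, 0 <= x_i <= 4
Step 1: y^k = 0.0, reduced costs: (2.0, 4.0)
  x^k = (0.0, 0.0), subgradient = b - a^T x = 8.0
  y^{k+1} = 0.0 + 0.1*8.0 = 0.8
Step 2: y^k = 0.8, reduced costs: (-2.8, 1.6)
  x^k = (4.0, 0.0), subgradient = b - a^T x = -16.0
  y^{k+1} = 0.8 + 0.1*-16.0 = -0.8
Dual objective at y_2 = -0.8: reduced costs (6.8, 6.4), box minimizer x = (0.0, 0.0)
g(y_2) = b*y + (c1 - a1*y)*x1 + (c2 - a2*y)*x2 = 8*(-0.8) + 6.8*0.0 + 6.4*0.0 = -6.4 + 0.0 + 0.0 = -6.4


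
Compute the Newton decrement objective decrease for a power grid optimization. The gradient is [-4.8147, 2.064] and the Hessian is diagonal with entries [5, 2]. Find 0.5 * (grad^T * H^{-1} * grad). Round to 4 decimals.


Step 1: H is diagonal, so H^(-1) * g = [-0.9629, 1.032].
Step 2: g^T H^(-1) g = sum_i g_i^2 / H_ii
  = (-4.8147)^2/5 + (2.064)^2/2
  = 4.6363 + 2.13 = 6.7663
Step 3: Objective decrease = 0.5 * g^T H^(-1) g = 3.3832


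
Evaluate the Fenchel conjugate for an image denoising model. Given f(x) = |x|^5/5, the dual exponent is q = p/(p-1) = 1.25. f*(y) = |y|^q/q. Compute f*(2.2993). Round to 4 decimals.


The conjugate exponent q satisfies 1/p + 1/q = 1.
p = 5, so q = 5/(5 - 1) = 1.25
|y|^q = 2.2993^1.25 = 2.8314
f*(2.2993) = 2.8314 / 1.25 = 2.2651


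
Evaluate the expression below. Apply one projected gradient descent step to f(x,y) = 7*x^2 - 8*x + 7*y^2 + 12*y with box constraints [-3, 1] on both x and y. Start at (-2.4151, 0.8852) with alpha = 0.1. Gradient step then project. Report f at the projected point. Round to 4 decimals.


Step 1: Compute gradient at (-2.4151, 0.8852).
grad_x = 2*7*-2.4151 - 8 = -41.8114
grad_y = 2*7*0.8852 + 12 = 24.3928
Step 2: Gradient step.
x_raw = -2.4151 - 0.1*-41.8114 = 1.766
y_raw = 0.8852 - 0.1*24.3928 = -1.5541
Step 3: Project onto [-3, 1].
x_proj = clip(1.766) = 1.0
y_proj = clip(-1.5541) = -1.5541
Step 4: Evaluate f.
f(1.0, -1.5541) = -2.7428


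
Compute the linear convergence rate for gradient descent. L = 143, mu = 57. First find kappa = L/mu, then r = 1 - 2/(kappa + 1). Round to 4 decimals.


Step 1: Compute the condition number.
kappa = L/mu = 143/57 = 2.5088
Step 2: Compute the convergence rate.
r = 1 - 2/(kappa + 1) = 1 - 2*mu/(L + mu) = (L - mu)/(L + mu) = 86/200 = 0.43


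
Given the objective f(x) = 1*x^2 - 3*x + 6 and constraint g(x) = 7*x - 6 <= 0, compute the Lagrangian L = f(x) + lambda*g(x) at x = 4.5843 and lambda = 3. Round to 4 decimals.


Step 1: Evaluate f(x).
f(4.5843) = 1*4.5843^2 - 3*4.5843 + 6 = 13.2629
Step 2: Evaluate g(x).
g(4.5843) = 7*4.5843 - 6 = 26.0901
Step 3: Compute Lagrangian.
L = 13.2629 + 3*26.0901 = 91.5332
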